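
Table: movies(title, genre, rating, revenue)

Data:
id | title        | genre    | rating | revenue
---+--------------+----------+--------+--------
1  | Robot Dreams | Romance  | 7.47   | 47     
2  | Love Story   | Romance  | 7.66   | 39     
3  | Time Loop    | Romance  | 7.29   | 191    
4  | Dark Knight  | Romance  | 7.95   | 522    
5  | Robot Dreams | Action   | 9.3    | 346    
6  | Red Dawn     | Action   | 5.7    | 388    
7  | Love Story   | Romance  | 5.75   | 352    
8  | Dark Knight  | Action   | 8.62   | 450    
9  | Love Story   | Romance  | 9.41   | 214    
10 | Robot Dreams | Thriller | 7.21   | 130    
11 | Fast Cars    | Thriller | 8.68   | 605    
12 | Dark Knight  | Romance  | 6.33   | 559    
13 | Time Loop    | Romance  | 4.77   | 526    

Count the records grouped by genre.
SELECT genre, COUNT(*) as count
FROM movies
GROUP BY genre

Result:
  Action: 3
  Romance: 8
  Thriller: 2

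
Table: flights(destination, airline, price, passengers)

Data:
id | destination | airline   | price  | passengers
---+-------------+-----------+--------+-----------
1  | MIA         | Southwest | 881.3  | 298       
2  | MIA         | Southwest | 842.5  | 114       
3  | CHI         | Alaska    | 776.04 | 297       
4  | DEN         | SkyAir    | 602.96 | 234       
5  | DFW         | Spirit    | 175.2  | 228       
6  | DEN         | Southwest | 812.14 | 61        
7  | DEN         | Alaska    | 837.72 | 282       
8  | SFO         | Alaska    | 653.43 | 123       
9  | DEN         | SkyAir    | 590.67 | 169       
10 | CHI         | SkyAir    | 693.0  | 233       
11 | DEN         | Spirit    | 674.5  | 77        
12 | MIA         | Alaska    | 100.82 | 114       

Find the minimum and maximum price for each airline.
SELECT airline, MIN(price), MAX(price)
FROM flights
GROUP BY airline

Result:
  Alaska: min=100.82, max=837.72
  SkyAir: min=590.67, max=693.00
  Southwest: min=812.14, max=881.30
  Spirit: min=175.20, max=674.50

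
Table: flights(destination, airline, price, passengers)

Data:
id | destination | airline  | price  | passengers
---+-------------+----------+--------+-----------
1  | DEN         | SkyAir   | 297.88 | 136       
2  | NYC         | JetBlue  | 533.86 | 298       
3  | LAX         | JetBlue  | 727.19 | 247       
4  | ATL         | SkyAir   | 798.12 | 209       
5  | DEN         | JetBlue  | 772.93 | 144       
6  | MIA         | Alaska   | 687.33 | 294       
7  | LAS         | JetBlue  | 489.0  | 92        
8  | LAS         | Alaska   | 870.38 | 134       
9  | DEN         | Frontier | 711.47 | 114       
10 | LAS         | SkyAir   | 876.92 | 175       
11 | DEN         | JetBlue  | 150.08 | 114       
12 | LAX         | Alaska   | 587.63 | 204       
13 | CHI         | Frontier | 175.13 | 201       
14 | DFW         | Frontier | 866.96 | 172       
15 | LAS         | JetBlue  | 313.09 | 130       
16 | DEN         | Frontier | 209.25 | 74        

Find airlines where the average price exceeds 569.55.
SELECT airline, AVG(price)
FROM flights
GROUP BY airline
HAVING AVG(price) > 569.55

Result:
  Alaska: avg=715.11
  SkyAir: avg=657.64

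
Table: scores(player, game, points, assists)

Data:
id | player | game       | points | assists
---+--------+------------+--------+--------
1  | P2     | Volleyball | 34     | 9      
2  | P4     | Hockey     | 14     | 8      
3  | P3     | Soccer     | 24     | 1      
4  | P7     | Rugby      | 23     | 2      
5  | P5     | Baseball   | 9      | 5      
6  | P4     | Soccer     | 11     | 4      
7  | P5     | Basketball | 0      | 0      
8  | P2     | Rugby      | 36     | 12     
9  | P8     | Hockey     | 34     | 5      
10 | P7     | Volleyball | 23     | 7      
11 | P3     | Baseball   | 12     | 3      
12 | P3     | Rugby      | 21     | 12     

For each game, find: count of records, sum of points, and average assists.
SELECT game,
       COUNT(*) as cnt,
       SUM(points) as total_points,
       AVG(assists) as avg_assists
FROM scores
GROUP BY game

Result:
  Baseball: 2 records, 21 total points, 4.00 avg assists
  Basketball: 1 records, 0 total points, 0.00 avg assists
  Hockey: 2 records, 48 total points, 6.50 avg assists
  Rugby: 3 records, 80 total points, 8.67 avg assists
  Soccer: 2 records, 35 total points, 2.50 avg assists
  Volleyball: 2 records, 57 total points, 8.00 avg assists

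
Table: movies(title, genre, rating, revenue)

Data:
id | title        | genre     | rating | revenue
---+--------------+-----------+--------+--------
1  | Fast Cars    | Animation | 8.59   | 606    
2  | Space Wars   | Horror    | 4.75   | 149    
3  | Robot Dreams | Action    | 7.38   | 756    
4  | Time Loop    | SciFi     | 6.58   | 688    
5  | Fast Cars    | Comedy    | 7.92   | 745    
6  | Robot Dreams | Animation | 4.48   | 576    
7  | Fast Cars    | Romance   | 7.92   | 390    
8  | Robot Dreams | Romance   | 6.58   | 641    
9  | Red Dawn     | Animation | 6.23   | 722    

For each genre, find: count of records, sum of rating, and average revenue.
SELECT genre,
       COUNT(*) as cnt,
       SUM(rating) as total_rating,
       AVG(revenue) as avg_revenue
FROM movies
GROUP BY genre

Result:
  Action: 1 records, 7.38 total rating, 756.00 avg revenue
  Animation: 3 records, 19.30 total rating, 634.67 avg revenue
  Comedy: 1 records, 7.92 total rating, 745.00 avg revenue
  Horror: 1 records, 4.75 total rating, 149.00 avg revenue
  Romance: 2 records, 14.50 total rating, 515.50 avg revenue
  SciFi: 1 records, 6.58 total rating, 688.00 avg revenue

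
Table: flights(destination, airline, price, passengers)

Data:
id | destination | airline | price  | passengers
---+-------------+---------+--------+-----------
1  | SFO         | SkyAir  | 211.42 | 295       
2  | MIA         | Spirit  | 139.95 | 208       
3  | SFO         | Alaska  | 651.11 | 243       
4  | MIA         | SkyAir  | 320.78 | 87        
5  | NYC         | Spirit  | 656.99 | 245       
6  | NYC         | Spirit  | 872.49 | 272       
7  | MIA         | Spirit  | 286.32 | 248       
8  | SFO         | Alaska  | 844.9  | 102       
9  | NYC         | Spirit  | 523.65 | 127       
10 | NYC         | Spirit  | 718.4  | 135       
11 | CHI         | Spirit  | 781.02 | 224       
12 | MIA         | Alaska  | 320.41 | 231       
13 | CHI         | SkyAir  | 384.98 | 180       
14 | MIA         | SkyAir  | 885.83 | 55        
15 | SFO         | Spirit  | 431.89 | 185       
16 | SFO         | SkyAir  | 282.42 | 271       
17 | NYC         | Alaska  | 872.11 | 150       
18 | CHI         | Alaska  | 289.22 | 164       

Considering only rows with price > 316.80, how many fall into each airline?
SELECT airline, COUNT(*)
FROM flights
WHERE price > 316.80
GROUP BY airline

Note: WHERE filters rows before grouping.

Result:
  Alaska: 4
  SkyAir: 3
  Spirit: 6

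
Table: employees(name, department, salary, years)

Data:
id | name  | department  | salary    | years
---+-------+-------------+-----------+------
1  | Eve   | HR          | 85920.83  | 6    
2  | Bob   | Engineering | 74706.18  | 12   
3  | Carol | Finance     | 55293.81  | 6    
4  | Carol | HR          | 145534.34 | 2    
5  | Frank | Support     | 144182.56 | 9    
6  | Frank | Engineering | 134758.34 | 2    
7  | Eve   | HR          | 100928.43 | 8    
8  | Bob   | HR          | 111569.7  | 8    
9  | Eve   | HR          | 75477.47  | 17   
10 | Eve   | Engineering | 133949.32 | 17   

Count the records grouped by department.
SELECT department, COUNT(*) as count
FROM employees
GROUP BY department

Result:
  Engineering: 3
  Finance: 1
  HR: 5
  Support: 1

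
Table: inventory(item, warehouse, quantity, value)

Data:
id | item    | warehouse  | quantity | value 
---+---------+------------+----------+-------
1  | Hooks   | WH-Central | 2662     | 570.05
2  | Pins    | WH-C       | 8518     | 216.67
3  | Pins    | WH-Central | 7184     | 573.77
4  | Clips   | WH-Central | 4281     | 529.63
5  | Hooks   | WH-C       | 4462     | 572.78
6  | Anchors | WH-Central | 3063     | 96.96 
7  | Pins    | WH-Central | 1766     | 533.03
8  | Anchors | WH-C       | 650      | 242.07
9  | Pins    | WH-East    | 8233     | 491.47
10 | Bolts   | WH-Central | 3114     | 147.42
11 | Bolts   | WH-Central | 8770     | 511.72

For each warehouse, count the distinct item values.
SELECT warehouse, COUNT(DISTINCT item)
FROM inventory
GROUP BY warehouse

Result:
  WH-C: 3 distinct
  WH-Central: 5 distinct
  WH-East: 1 distinct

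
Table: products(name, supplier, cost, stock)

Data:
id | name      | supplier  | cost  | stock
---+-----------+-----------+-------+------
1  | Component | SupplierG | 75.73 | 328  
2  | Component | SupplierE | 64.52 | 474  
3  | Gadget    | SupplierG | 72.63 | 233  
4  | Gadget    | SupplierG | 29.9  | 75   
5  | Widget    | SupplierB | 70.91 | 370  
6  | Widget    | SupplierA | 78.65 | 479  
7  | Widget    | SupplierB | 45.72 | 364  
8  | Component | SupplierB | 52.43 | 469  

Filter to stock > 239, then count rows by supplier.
SELECT supplier, COUNT(*)
FROM products
WHERE stock > 239
GROUP BY supplier

Note: WHERE filters rows before grouping.

Result:
  SupplierA: 1
  SupplierB: 3
  SupplierE: 1
  SupplierG: 1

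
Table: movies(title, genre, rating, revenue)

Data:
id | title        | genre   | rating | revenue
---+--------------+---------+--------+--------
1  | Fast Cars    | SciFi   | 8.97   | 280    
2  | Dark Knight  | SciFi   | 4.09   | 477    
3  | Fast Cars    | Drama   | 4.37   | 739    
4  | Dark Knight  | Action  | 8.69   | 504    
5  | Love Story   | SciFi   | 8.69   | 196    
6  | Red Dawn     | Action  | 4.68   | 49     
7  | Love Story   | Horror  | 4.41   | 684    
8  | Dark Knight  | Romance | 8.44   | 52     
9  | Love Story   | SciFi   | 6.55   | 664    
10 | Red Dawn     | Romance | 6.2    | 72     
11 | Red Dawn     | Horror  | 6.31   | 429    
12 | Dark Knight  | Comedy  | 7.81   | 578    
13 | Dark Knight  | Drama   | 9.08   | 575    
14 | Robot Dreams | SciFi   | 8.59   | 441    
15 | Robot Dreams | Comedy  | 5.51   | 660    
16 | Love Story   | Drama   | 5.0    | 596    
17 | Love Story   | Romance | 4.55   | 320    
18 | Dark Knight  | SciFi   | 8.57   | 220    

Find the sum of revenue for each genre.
SELECT genre, SUM(revenue) as result
FROM movies
GROUP BY genre

Result:
  Action: 553
  Comedy: 1238
  Drama: 1910
  Horror: 1113
  Romance: 444
  SciFi: 2278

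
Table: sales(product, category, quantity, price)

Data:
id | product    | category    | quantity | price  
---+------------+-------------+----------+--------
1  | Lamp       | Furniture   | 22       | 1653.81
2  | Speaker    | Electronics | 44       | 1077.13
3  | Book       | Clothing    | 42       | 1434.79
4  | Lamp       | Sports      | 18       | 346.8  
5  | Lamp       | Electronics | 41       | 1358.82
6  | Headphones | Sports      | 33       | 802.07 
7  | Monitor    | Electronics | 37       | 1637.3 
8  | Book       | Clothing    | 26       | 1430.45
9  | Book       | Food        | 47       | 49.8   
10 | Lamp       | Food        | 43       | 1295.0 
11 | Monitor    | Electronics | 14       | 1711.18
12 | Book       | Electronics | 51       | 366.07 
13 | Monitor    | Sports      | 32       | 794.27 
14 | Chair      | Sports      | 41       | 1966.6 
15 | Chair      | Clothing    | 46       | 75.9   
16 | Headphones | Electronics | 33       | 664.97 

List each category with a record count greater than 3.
SELECT category, COUNT(*) as cnt
FROM sales
GROUP BY category
HAVING COUNT(*) > 3

Result:
  Electronics: 6
  Sports: 4

Note: HAVING filters groups after aggregation, WHERE filters rows before.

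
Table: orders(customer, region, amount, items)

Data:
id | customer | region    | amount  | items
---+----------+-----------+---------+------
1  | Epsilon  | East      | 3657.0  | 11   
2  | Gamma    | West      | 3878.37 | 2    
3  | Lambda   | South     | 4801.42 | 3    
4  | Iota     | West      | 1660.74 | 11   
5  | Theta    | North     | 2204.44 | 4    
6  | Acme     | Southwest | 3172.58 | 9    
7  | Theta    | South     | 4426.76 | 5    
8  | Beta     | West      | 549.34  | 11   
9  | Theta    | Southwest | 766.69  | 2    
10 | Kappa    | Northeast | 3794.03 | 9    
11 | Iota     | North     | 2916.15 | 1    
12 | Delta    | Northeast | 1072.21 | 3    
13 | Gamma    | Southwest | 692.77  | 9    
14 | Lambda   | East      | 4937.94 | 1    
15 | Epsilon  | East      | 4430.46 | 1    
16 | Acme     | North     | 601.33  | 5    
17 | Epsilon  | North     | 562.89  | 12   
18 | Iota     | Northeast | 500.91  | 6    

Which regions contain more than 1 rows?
SELECT region, COUNT(*) as cnt
FROM orders
GROUP BY region
HAVING COUNT(*) > 1

Result:
  East: 3
  North: 4
  Northeast: 3
  South: 2
  Southwest: 3
  West: 3

Note: HAVING filters groups after aggregation, WHERE filters rows before.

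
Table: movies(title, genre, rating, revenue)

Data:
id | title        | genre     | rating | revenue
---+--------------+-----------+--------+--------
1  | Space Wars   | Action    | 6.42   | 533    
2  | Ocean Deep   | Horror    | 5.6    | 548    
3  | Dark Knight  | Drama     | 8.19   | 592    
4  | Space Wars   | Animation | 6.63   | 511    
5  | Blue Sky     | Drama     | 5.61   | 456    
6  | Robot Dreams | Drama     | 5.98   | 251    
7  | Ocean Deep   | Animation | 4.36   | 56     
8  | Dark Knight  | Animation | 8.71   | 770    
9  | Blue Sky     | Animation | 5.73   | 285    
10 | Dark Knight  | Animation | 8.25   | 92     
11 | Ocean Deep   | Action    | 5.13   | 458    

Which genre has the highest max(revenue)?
SELECT genre, MAX(revenue) as val
FROM movies
GROUP BY genre
ORDER BY val DESC
LIMIT 1

Result: Animation with max(revenue) = 770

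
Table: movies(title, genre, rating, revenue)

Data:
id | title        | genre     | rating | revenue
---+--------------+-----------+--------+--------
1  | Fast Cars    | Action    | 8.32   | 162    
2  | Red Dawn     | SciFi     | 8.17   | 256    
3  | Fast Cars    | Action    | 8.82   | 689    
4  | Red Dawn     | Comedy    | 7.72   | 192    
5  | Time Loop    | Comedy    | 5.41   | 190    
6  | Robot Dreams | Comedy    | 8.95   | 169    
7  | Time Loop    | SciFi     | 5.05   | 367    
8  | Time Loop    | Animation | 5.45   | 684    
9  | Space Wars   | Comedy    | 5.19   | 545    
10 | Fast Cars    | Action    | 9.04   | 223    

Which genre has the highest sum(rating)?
SELECT genre, SUM(rating) as val
FROM movies
GROUP BY genre
ORDER BY val DESC
LIMIT 1

Result: Comedy with sum(rating) = 27.27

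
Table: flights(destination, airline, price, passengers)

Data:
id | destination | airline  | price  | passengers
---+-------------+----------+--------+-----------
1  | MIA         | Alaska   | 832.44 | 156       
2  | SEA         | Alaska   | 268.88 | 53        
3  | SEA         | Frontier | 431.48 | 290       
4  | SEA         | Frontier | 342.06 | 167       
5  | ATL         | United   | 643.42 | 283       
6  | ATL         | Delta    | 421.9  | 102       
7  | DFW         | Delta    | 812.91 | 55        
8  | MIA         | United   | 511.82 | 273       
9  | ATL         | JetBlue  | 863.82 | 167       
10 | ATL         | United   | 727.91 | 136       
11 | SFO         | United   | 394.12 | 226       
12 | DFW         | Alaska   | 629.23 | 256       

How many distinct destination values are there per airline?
SELECT airline, COUNT(DISTINCT destination)
FROM flights
GROUP BY airline

Result:
  Alaska: 3 distinct
  Delta: 2 distinct
  Frontier: 1 distinct
  JetBlue: 1 distinct
  United: 3 distinct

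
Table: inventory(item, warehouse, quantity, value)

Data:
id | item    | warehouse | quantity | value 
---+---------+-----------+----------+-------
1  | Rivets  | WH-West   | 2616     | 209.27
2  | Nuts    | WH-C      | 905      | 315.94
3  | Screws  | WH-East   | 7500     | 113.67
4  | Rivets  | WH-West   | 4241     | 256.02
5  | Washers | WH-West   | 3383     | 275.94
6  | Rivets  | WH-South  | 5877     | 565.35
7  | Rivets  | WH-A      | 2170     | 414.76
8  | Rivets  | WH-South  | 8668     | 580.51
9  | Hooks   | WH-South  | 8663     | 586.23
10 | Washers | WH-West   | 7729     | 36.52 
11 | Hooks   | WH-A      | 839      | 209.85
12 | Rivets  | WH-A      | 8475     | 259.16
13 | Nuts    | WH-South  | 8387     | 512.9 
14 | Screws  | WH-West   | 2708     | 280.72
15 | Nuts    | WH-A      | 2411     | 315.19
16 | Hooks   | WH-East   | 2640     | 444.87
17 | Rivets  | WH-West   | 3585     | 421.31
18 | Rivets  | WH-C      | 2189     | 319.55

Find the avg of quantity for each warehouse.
SELECT warehouse, AVG(quantity) as result
FROM inventory
GROUP BY warehouse

Result:
  WH-A: 3473.75
  WH-C: 1547.00
  WH-East: 5070.00
  WH-South: 7898.75
  WH-West: 4043.67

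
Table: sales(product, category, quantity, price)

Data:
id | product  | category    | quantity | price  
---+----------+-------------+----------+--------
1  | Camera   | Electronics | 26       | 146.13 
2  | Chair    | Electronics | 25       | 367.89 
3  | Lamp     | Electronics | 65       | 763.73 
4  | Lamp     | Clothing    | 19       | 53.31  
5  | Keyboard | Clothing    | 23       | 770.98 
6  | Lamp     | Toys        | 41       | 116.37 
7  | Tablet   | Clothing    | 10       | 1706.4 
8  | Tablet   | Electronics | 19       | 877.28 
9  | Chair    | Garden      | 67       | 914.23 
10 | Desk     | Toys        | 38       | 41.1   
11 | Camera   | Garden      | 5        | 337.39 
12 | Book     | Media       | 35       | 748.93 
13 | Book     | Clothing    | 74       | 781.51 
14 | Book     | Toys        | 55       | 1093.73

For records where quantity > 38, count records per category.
SELECT category, COUNT(*)
FROM sales
WHERE quantity > 38
GROUP BY category

Note: WHERE filters rows before grouping.

Result:
  Clothing: 1
  Electronics: 1
  Garden: 1
  Toys: 2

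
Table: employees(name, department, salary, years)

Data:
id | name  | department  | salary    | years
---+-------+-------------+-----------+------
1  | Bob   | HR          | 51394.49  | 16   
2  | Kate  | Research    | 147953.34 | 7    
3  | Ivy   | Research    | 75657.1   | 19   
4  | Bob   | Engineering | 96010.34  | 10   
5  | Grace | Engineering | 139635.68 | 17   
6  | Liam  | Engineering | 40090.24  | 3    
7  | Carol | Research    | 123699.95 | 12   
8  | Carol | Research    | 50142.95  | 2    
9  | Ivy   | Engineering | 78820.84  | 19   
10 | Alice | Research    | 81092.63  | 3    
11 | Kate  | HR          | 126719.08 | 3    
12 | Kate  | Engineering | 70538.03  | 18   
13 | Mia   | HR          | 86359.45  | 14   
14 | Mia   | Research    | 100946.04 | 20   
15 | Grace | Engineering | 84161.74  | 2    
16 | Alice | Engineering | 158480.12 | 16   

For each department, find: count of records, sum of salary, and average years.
SELECT department,
       COUNT(*) as cnt,
       SUM(salary) as total_salary,
       AVG(years) as avg_years
FROM employees
GROUP BY department

Result:
  Engineering: 7 records, 667736.99 total salary, 12.14 avg years
  HR: 3 records, 264473.02 total salary, 11.00 avg years
  Research: 6 records, 579492.01 total salary, 10.50 avg years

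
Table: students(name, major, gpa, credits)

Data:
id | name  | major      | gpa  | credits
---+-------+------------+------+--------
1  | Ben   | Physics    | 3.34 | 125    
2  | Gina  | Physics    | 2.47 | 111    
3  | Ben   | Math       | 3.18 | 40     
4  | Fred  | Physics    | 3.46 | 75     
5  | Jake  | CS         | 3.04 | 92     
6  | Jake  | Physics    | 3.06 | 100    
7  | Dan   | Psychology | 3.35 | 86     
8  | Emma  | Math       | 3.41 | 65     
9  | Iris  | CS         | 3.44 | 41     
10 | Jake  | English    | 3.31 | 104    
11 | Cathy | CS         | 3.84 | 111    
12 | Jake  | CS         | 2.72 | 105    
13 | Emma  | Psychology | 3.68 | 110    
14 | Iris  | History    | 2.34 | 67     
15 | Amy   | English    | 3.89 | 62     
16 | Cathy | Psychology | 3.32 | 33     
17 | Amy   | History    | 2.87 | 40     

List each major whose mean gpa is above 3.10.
SELECT major, AVG(gpa)
FROM students
GROUP BY major
HAVING AVG(gpa) > 3.10

Result:
  CS: avg=3.26
  English: avg=3.60
  Math: avg=3.30
  Psychology: avg=3.45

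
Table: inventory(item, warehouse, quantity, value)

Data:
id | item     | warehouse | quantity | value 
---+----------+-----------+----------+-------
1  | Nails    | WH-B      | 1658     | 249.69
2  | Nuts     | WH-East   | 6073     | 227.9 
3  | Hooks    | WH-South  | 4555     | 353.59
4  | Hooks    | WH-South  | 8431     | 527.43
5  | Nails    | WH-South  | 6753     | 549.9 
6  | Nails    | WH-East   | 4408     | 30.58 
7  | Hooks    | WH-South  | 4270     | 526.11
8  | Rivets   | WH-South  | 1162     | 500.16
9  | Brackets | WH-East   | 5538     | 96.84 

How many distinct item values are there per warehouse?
SELECT warehouse, COUNT(DISTINCT item)
FROM inventory
GROUP BY warehouse

Result:
  WH-B: 1 distinct
  WH-East: 3 distinct
  WH-South: 3 distinct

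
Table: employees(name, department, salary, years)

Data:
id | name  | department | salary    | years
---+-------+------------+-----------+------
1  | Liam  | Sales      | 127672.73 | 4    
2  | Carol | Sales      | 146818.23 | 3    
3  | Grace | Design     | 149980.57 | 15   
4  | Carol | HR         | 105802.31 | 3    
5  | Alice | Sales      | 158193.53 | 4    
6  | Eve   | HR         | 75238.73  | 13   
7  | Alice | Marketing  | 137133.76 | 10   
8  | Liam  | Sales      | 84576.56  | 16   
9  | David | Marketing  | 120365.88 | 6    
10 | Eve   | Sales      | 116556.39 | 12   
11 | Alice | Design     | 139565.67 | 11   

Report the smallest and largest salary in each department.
SELECT department, MIN(salary), MAX(salary)
FROM employees
GROUP BY department

Result:
  Design: min=139565.67, max=149980.57
  HR: min=75238.73, max=105802.31
  Marketing: min=120365.88, max=137133.76
  Sales: min=84576.56, max=158193.53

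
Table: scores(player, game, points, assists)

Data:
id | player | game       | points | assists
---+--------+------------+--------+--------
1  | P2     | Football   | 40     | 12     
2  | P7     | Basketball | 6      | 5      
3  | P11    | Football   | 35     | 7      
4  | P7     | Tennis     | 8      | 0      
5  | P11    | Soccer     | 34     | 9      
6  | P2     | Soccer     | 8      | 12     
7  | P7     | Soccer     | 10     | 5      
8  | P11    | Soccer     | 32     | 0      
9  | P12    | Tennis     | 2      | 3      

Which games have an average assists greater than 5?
SELECT game, AVG(assists)
FROM scores
GROUP BY game
HAVING AVG(assists) > 5

Result:
  Football: avg=9.50
  Soccer: avg=6.50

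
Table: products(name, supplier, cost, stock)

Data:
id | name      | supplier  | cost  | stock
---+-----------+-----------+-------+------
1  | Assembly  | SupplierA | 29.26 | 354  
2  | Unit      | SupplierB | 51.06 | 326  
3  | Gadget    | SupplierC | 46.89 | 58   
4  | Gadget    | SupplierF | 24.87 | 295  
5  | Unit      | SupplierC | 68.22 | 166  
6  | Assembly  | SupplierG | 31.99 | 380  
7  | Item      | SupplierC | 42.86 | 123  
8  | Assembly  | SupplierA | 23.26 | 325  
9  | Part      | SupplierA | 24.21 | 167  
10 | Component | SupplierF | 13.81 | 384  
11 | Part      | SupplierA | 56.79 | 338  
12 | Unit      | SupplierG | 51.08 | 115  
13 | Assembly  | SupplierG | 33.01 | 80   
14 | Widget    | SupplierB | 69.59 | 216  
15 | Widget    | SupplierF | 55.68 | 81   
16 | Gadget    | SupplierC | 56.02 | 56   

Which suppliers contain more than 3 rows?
SELECT supplier, COUNT(*) as cnt
FROM products
GROUP BY supplier
HAVING COUNT(*) > 3

Result:
  SupplierA: 4
  SupplierC: 4

Note: HAVING filters groups after aggregation, WHERE filters rows before.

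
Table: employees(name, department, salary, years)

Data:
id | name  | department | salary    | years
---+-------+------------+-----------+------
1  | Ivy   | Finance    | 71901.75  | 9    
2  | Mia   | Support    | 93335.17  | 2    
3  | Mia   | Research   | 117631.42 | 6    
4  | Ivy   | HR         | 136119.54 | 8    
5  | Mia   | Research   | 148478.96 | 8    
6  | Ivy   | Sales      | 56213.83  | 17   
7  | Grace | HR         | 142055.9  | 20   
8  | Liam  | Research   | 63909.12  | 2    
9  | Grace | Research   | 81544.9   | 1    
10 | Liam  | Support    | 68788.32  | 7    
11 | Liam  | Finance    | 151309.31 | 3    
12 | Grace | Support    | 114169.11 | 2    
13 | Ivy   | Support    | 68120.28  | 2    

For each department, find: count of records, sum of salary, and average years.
SELECT department,
       COUNT(*) as cnt,
       SUM(salary) as total_salary,
       AVG(years) as avg_years
FROM employees
GROUP BY department

Result:
  Finance: 2 records, 223211.06 total salary, 6.00 avg years
  HR: 2 records, 278175.44 total salary, 14.00 avg years
  Research: 4 records, 411564.40 total salary, 4.25 avg years
  Sales: 1 records, 56213.83 total salary, 17.00 avg years
  Support: 4 records, 344412.88 total salary, 3.25 avg years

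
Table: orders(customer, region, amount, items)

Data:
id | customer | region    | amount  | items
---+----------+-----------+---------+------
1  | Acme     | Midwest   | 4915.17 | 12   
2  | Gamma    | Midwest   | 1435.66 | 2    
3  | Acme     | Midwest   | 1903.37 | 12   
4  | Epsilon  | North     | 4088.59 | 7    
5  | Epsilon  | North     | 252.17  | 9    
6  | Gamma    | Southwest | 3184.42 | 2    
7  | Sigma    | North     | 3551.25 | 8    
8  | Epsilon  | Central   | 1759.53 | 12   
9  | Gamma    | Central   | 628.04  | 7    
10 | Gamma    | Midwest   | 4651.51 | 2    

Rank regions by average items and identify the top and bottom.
SELECT region, AVG(items)
FROM orders
GROUP BY region
ORDER BY AVG(items)

All groups:
  Southwest: 2.00
  Midwest: 7.00
  North: 8.00
  Central: 9.50

Highest: Central (9.50)
Lowest: Southwest (2.00)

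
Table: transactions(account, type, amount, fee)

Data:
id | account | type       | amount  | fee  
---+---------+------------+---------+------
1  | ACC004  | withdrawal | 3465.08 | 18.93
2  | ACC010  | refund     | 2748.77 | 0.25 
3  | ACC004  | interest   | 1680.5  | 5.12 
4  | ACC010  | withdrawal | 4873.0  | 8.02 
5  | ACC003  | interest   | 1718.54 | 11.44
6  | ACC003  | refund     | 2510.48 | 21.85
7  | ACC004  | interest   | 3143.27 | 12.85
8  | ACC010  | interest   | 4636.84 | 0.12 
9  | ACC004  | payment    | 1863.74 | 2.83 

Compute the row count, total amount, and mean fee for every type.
SELECT type,
       COUNT(*) as cnt,
       SUM(amount) as total_amount,
       AVG(fee) as avg_fee
FROM transactions
GROUP BY type

Result:
  interest: 4 records, 11179.15 total amount, 7.38 avg fee
  payment: 1 records, 1863.74 total amount, 2.83 avg fee
  refund: 2 records, 5259.25 total amount, 11.05 avg fee
  withdrawal: 2 records, 8338.08 total amount, 13.48 avg fee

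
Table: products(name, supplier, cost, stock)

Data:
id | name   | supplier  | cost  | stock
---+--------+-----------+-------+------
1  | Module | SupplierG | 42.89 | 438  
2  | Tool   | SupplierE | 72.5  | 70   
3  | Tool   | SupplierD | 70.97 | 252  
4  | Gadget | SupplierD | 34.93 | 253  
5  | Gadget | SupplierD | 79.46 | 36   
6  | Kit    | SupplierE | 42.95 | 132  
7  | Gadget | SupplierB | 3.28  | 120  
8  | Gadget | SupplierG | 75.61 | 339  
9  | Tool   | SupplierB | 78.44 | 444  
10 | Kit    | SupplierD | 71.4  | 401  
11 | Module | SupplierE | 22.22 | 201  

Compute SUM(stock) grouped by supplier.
SELECT supplier, SUM(stock) as result
FROM products
GROUP BY supplier

Result:
  SupplierB: 564
  SupplierD: 942
  SupplierE: 403
  SupplierG: 777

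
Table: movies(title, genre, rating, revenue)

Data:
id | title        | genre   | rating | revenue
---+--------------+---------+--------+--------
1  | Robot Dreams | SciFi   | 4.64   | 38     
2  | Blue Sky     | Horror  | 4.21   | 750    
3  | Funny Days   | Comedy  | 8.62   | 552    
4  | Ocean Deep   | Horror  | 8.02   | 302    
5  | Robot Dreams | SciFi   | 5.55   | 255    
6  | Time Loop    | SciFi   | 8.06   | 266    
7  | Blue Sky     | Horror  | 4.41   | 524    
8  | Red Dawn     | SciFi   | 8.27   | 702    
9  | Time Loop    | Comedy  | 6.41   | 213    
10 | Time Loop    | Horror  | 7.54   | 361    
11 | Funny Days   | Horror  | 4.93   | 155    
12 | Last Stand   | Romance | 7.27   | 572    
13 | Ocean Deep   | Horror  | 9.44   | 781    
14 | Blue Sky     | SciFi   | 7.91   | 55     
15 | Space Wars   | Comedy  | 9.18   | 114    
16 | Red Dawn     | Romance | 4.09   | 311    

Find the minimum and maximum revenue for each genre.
SELECT genre, MIN(revenue), MAX(revenue)
FROM movies
GROUP BY genre

Result:
  Comedy: min=114, max=552
  Horror: min=155, max=781
  Romance: min=311, max=572
  SciFi: min=38, max=702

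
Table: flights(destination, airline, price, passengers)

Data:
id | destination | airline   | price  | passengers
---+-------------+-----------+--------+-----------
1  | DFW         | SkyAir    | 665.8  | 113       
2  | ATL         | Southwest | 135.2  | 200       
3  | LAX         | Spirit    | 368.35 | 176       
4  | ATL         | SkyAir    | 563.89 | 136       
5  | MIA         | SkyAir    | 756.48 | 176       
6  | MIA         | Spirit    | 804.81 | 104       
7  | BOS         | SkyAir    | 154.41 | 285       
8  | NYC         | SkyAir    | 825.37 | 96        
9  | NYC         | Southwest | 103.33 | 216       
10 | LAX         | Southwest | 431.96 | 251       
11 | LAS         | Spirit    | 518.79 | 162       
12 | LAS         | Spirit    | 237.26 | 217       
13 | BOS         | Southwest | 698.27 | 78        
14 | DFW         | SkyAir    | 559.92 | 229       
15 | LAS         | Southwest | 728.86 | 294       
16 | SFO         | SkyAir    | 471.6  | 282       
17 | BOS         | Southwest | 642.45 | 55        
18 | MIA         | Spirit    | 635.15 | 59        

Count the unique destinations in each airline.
SELECT airline, COUNT(DISTINCT destination)
FROM flights
GROUP BY airline

Result:
  SkyAir: 6 distinct
  Southwest: 5 distinct
  Spirit: 3 distinct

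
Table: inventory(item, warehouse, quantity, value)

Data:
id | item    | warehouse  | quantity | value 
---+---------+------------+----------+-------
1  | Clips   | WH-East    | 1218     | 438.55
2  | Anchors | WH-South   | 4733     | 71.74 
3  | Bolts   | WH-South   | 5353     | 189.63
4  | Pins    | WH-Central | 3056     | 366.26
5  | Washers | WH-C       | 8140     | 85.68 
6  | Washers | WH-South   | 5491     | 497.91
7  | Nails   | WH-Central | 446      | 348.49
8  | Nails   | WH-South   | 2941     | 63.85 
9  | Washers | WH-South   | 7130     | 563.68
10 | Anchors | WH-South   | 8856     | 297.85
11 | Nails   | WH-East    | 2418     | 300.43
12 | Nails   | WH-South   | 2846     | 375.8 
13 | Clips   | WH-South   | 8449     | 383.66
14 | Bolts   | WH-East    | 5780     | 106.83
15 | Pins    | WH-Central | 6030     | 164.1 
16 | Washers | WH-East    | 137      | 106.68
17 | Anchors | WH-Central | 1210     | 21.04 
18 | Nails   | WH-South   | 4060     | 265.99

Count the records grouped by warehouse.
SELECT warehouse, COUNT(*) as count
FROM inventory
GROUP BY warehouse

Result:
  WH-C: 1
  WH-Central: 4
  WH-East: 4
  WH-South: 9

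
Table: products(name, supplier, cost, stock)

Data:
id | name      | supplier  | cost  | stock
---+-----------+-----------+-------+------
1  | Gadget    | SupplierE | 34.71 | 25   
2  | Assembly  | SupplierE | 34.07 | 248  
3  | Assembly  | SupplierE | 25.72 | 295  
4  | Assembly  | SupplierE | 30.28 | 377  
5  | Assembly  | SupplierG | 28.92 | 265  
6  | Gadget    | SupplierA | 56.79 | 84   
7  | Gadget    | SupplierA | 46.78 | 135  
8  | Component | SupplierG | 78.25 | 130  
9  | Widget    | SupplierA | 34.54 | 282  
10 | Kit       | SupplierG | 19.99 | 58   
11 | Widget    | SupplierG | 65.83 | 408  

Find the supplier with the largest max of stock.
SELECT supplier, MAX(stock) as val
FROM products
GROUP BY supplier
ORDER BY val DESC
LIMIT 1

Result: SupplierG with max(stock) = 408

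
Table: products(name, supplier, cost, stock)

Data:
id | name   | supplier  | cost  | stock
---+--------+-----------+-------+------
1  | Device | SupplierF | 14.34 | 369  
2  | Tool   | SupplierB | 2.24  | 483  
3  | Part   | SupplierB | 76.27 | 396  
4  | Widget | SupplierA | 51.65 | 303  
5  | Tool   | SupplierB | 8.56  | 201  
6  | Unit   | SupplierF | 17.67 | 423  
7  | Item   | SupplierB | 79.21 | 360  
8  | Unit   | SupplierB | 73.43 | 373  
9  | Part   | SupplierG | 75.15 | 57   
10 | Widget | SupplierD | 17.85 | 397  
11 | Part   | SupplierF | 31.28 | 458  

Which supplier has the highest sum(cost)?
SELECT supplier, SUM(cost) as val
FROM products
GROUP BY supplier
ORDER BY val DESC
LIMIT 1

Result: SupplierB with sum(cost) = 239.71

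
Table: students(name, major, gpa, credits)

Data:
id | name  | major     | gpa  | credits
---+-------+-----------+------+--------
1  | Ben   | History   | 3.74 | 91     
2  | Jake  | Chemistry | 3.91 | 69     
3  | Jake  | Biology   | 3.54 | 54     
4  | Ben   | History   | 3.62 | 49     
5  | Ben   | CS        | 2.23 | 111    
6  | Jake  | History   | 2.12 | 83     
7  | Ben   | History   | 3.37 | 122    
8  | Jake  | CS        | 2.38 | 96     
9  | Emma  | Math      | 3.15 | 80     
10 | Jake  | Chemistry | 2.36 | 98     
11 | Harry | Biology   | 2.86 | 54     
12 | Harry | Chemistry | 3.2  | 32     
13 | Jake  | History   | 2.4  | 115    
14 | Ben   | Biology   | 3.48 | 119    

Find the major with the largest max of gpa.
SELECT major, MAX(gpa) as val
FROM students
GROUP BY major
ORDER BY val DESC
LIMIT 1

Result: Chemistry with max(gpa) = 3.91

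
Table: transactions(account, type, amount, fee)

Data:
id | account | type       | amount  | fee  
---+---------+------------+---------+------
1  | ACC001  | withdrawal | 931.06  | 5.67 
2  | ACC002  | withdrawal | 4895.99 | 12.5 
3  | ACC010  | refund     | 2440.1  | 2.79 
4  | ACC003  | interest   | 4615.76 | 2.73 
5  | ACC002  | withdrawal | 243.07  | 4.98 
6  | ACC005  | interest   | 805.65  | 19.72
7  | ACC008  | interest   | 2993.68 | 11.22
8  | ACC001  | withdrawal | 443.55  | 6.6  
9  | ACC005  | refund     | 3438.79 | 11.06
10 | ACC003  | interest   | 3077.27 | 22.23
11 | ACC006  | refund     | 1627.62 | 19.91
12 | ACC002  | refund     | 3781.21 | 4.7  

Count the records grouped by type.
SELECT type, COUNT(*) as count
FROM transactions
GROUP BY type

Result:
  interest: 4
  refund: 4
  withdrawal: 4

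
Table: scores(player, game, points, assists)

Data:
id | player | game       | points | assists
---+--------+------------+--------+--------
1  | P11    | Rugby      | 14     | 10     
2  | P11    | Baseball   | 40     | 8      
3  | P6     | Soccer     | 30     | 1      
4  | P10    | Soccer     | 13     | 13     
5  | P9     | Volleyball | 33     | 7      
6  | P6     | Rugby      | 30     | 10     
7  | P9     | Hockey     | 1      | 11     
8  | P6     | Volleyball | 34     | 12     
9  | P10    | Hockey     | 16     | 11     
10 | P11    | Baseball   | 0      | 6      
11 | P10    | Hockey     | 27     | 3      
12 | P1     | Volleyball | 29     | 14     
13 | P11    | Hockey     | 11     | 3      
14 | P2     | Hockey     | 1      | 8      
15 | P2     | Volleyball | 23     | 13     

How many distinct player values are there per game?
SELECT game, COUNT(DISTINCT player)
FROM scores
GROUP BY game

Result:
  Baseball: 1 distinct
  Hockey: 4 distinct
  Rugby: 2 distinct
  Soccer: 2 distinct
  Volleyball: 4 distinct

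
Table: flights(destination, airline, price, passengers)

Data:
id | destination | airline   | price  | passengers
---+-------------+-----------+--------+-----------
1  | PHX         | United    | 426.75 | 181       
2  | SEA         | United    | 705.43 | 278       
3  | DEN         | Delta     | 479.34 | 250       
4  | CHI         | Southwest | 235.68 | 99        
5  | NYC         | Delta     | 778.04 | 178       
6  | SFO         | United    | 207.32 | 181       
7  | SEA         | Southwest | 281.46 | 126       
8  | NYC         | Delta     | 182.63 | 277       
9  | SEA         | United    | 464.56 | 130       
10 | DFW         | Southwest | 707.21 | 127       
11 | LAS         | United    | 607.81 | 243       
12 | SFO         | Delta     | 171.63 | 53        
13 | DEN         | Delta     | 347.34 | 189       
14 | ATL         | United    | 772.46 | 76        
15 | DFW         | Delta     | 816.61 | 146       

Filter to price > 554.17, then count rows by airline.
SELECT airline, COUNT(*)
FROM flights
WHERE price > 554.17
GROUP BY airline

Note: WHERE filters rows before grouping.

Result:
  Delta: 2
  Southwest: 1
  United: 3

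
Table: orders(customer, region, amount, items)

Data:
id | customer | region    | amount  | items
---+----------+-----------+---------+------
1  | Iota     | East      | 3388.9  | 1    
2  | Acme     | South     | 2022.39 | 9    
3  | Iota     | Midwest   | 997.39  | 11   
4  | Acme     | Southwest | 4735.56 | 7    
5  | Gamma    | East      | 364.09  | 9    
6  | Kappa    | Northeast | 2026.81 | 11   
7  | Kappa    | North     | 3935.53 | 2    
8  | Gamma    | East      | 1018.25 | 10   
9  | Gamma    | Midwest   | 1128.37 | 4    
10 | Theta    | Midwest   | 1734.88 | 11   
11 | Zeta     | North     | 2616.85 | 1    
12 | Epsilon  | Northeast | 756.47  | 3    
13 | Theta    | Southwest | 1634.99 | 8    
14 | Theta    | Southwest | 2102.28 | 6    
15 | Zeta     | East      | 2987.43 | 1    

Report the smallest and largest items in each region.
SELECT region, MIN(items), MAX(items)
FROM orders
GROUP BY region

Result:
  East: min=1, max=10
  Midwest: min=4, max=11
  North: min=1, max=2
  Northeast: min=3, max=11
  South: min=9, max=9
  Southwest: min=6, max=8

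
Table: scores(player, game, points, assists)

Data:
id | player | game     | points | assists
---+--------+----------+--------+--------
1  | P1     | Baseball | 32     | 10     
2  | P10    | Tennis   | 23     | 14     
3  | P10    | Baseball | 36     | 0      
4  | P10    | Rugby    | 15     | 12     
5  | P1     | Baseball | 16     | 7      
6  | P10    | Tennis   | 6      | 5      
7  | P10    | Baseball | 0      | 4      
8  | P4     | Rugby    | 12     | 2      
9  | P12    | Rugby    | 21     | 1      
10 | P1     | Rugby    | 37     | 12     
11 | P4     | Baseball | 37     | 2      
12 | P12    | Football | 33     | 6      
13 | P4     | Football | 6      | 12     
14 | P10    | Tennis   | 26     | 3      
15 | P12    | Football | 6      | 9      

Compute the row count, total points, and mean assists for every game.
SELECT game,
       COUNT(*) as cnt,
       SUM(points) as total_points,
       AVG(assists) as avg_assists
FROM scores
GROUP BY game

Result:
  Baseball: 5 records, 121 total points, 4.60 avg assists
  Football: 3 records, 45 total points, 9.00 avg assists
  Rugby: 4 records, 85 total points, 6.75 avg assists
  Tennis: 3 records, 55 total points, 7.33 avg assists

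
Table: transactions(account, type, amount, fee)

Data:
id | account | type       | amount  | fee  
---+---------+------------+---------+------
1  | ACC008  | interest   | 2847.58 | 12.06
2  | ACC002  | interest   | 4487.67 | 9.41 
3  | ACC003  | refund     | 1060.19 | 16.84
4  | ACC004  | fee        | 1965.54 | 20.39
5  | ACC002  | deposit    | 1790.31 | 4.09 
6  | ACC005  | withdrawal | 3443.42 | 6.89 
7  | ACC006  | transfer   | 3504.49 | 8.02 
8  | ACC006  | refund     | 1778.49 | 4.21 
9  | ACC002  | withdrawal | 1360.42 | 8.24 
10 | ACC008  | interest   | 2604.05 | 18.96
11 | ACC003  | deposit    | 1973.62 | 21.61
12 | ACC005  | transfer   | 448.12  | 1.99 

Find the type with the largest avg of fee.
SELECT type, AVG(fee) as val
FROM transactions
GROUP BY type
ORDER BY val DESC
LIMIT 1

Result: fee with avg(fee) = 20.39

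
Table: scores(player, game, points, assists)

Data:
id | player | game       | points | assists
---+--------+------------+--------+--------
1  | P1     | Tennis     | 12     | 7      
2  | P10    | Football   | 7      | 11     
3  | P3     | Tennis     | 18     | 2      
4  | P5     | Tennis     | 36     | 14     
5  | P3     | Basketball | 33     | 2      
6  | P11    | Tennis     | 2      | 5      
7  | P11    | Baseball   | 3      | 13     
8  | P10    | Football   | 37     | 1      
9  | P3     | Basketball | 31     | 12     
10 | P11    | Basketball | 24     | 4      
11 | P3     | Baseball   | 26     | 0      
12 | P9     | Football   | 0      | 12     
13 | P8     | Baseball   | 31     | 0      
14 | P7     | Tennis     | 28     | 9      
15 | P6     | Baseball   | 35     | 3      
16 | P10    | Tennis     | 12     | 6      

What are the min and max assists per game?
SELECT game, MIN(assists), MAX(assists)
FROM scores
GROUP BY game

Result:
  Baseball: min=0, max=13
  Basketball: min=2, max=12
  Football: min=1, max=12
  Tennis: min=2, max=14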